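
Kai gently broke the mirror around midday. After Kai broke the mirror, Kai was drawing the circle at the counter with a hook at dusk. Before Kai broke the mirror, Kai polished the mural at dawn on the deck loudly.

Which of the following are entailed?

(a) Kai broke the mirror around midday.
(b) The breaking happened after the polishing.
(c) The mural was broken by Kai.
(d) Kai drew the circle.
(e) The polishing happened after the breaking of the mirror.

(a) Entailed — this follows by dropping conjuncts from the breaking event's description.
(b) Entailed — the narrative places the polishing before the breaking.
(c) Not entailed — Kai broke the mirror, not the mural; the mural belongs to the polishing event.
(d) Not entailed — 'was drawing' is progressive on an accomplishment; it does not entail the completed 'drew'.
(e) Not entailed — the narrative places the polishing before the breaking, not after.

(a), (b)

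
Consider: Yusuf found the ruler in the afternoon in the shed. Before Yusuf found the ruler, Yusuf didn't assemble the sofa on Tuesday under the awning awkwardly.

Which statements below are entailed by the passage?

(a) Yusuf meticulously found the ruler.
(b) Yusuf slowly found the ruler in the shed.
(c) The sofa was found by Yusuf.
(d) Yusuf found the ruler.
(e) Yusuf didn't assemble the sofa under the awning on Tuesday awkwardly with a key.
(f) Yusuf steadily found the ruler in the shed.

(d), (e)

(a) Not entailed — 'meticulously' adds information not in the original event.
(b) Not entailed — 'slowly' adds information not in the original event.
(c) Not entailed — Yusuf found the ruler, not the sofa; the sofa belongs to the assembling event.
(d) Entailed — this follows by dropping conjuncts from the finding event's description.
(e) Entailed — under negation, adding a further restriction is entailed: if no such assembling event occurred, none occurred with a key either.
(f) Not entailed — 'steadily' adds information not in the original event.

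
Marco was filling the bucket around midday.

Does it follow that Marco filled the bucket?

no

'was filling' is progressive; for an accomplishment like 'fill the bucket', it doesn't entail completion.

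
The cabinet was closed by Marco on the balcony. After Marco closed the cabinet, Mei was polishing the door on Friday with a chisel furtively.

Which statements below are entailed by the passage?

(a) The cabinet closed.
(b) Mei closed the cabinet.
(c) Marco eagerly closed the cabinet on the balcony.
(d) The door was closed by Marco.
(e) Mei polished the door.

(a), (e)

(a) Entailed — 'Marco closed the cabinet' is causative; it entails the inchoative 'the cabinet closed'.
(b) Not entailed — the passage has Marco closing the cabinet, not Mei.
(c) Not entailed — 'eagerly' adds information not in the original event.
(d) Not entailed — Marco closed the cabinet, not the door; the door belongs to the polishing event.
(e) Entailed — 'polish' is an activity; 'was polishing' entails that some polishing happened, so 'polished' holds.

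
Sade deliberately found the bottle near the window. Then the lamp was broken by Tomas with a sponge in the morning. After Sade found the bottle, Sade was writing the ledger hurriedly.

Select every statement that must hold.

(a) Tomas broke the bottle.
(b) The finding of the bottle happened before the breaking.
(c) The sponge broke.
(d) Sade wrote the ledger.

(b)

(a) Not entailed — Tomas broke the lamp, not the bottle; the bottle belongs to the finding event.
(b) Entailed — the narrative places the finding before the breaking.
(c) Not entailed — the lamp is what broke, not the sponge.
(d) Not entailed — 'was writing' is progressive on an accomplishment; it does not entail the completed 'wrote'.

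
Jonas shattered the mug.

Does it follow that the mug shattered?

'Jonas shattered the mug' is the causative; it entails the inchoative 'the mug shattered'.

yes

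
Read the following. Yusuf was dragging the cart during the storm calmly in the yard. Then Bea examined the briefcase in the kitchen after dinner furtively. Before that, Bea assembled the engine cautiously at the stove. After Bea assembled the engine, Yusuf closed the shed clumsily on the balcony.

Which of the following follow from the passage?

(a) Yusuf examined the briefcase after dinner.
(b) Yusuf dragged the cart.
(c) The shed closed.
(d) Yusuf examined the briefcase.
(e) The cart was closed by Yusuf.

(a) Not entailed — the passage has Bea examining the briefcase, not Yusuf.
(b) Entailed — 'drag' is an activity; 'was dragging' entails that some dragging happened, so 'dragged' holds.
(c) Entailed — 'Yusuf closed the shed' is causative; it entails the inchoative 'the shed closed'.
(d) Not entailed — the passage has Bea examining the briefcase, not Yusuf.
(e) Not entailed — Yusuf closed the shed, not the cart; the cart belongs to the dragging event.

(b), (c)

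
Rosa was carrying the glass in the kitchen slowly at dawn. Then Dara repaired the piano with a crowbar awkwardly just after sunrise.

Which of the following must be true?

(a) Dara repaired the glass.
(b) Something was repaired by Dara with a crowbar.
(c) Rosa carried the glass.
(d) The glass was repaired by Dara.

(a) Not entailed — Dara repaired the piano, not the glass; the glass belongs to the carrying event.
(b) Entailed — the original entails any weakening of itself; this just drops 'just after sunrise', 'awkwardly' and generalizes the patient.
(c) Entailed — 'carry' is an activity; 'was carrying' entails that some carrying happened, so 'carried' holds.
(d) Not entailed — Dara repaired the piano, not the glass; the glass belongs to the carrying event.

(b), (c)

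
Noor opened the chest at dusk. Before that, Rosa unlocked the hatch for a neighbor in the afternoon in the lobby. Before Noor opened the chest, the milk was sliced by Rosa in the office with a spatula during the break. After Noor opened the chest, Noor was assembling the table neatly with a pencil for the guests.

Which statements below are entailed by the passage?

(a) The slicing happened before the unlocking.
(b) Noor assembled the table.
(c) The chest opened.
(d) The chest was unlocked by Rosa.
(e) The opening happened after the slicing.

(a) Not entailed — the narrative doesn't order the slicing relative to the unlocking.
(b) Not entailed — 'was assembling' is progressive on an accomplishment; it does not entail the completed 'assembled'.
(c) Entailed — 'Noor opened the chest' is causative; it entails the inchoative 'the chest opened'.
(d) Not entailed — Rosa unlocked the hatch, not the chest; the chest belongs to the opening event.
(e) Entailed — the narrative places the slicing before the opening.

(c), (e)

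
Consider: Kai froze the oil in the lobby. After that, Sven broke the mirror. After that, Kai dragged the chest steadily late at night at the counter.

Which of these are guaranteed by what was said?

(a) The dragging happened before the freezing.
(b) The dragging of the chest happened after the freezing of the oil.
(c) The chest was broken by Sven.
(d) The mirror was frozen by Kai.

(a) Not entailed — the narrative places the freezing before the dragging, not after.
(b) Entailed — the narrative places the freezing before the dragging.
(c) Not entailed — Sven broke the mirror, not the chest; the chest belongs to the dragging event.
(d) Not entailed — Kai froze the oil, not the mirror; the mirror belongs to the breaking event.

(b)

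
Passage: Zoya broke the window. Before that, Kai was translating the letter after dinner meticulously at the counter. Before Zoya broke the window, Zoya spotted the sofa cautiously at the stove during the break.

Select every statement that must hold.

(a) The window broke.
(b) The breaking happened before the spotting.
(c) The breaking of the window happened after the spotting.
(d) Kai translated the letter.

(a), (c)

(a) Entailed — 'Zoya broke the window' is causative; it entails the inchoative 'the window broke'.
(b) Not entailed — the narrative places the spotting before the breaking, not after.
(c) Entailed — the narrative places the spotting before the breaking.
(d) Not entailed — 'was translating' is progressive on an accomplishment; it does not entail the completed 'translated'.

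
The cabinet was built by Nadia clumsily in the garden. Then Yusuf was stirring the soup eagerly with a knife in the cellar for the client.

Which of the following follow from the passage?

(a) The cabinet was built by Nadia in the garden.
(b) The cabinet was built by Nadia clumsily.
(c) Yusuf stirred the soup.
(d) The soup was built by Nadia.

(a) Entailed — every conjunct here is already in the original building event.
(b) Entailed — dropping 'in the garden' leaves a sub-description the original still satisfies.
(c) Entailed — 'stir' is an activity; 'was stirring' entails that some stirring happened, so 'stirred' holds.
(d) Not entailed — Nadia built the cabinet, not the soup; the soup belongs to the stirring event.

(a), (b), (c)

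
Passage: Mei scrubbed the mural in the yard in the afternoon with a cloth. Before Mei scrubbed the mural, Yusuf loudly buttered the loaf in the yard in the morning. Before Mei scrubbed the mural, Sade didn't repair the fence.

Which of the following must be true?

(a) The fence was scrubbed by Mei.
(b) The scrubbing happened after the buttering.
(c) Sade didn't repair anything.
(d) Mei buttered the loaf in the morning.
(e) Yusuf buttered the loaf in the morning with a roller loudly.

(a) Not entailed — Mei scrubbed the mural, not the fence; the fence belongs to the repairing event.
(b) Entailed — the narrative places the buttering before the scrubbing.
(c) Not entailed — the original only denies this specific event; Sade may have repaired something else.
(d) Not entailed — the passage has Yusuf buttering the loaf, not Mei.
(e) Not entailed — 'with a roller' adds information not in the original event.

(b)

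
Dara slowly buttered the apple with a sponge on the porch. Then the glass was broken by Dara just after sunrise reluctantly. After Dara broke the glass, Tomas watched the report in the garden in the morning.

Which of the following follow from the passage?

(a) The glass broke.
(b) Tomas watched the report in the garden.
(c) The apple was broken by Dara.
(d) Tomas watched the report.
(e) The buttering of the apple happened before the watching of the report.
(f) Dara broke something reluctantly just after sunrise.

(a), (b), (d), (e), (f)

(a) Entailed — 'Dara broke the glass' is causative; it entails the inchoative 'the glass broke'.
(b) Entailed — this follows by dropping conjuncts from the watching event's description.
(c) Not entailed — Dara broke the glass, not the apple; the apple belongs to the buttering event.
(d) Entailed — the original entails any weakening of itself; this just drops 'in the morning', 'in the garden'.
(e) Entailed — the narrative places the buttering before the watching.
(f) Entailed — the original entails any weakening of itself; this just generalizes the patient.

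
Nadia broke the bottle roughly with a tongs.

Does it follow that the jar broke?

no

Nothing is said about any jar; only the bottle is affected.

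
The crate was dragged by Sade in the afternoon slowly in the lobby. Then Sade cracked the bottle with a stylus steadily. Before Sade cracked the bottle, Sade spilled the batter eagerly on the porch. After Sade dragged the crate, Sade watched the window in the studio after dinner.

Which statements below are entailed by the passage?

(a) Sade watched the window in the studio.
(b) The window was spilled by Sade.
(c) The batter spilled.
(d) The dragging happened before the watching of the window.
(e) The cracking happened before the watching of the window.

(a), (c), (d)

(a) Entailed — dropping 'after dinner' leaves a sub-description the original still satisfies.
(b) Not entailed — Sade spilled the batter, not the window; the window belongs to the watching event.
(c) Entailed — 'Sade spilled the batter' is causative; it entails the inchoative 'the batter spilled'.
(d) Entailed — the narrative places the dragging before the watching.
(e) Not entailed — the narrative doesn't order the cracking relative to the watching.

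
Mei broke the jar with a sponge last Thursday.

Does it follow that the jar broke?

'Mei broke the jar' is the causative; it entails the inchoative 'the jar broke'.

yes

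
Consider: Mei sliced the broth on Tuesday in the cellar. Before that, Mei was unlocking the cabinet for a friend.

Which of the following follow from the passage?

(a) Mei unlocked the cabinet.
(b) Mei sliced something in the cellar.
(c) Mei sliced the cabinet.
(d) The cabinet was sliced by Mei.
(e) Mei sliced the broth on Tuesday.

(a) Not entailed — 'was unlocking' is progressive on an accomplishment; it does not entail the completed 'unlocked'.
(b) Entailed — dropping 'on Tuesday' and generalizing the patient leaves a sub-description the original still satisfies.
(c) Not entailed — Mei sliced the broth, not the cabinet; the cabinet belongs to the unlocking event.
(d) Not entailed — Mei sliced the broth, not the cabinet; the cabinet belongs to the unlocking event.
(e) Entailed — the original entails any weakening of itself; this just drops 'in the cellar'.

(b), (e)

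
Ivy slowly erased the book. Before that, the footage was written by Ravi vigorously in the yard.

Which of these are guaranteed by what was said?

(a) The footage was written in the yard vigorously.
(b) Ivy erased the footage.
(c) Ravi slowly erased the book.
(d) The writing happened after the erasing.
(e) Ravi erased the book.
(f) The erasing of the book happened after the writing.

(a), (f)

(a) Entailed — this follows by dropping conjuncts from the writing event's description.
(b) Not entailed — Ivy erased the book, not the footage; the footage belongs to the writing event.
(c) Not entailed — the passage has Ivy erasing the book, not Ravi.
(d) Not entailed — the narrative places the writing before the erasing, not after.
(e) Not entailed — the passage has Ivy erasing the book, not Ravi.
(f) Entailed — the narrative places the writing before the erasing.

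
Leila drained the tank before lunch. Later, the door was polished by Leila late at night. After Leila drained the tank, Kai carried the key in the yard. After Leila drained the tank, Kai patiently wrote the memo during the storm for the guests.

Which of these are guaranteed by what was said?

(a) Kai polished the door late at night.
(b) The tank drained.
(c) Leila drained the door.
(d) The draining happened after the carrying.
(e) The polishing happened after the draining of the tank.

(a) Not entailed — the passage has Leila polishing the door, not Kai.
(b) Entailed — 'Leila drained the tank' is causative; it entails the inchoative 'the tank drained'.
(c) Not entailed — Leila drained the tank, not the door; the door belongs to the polishing event.
(d) Not entailed — the narrative places the draining before the carrying, not after.
(e) Entailed — the narrative places the draining before the polishing.

(b), (e)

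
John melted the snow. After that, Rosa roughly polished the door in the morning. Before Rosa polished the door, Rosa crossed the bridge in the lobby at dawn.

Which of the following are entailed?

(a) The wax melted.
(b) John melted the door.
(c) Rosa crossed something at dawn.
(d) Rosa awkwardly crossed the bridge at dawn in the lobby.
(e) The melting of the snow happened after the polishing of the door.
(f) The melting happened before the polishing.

(a) Not entailed — the snow is what melted, not the wax.
(b) Not entailed — John melted the snow, not the door; the door belongs to the polishing event.
(c) Entailed — this follows by dropping conjuncts from the crossing event's description.
(d) Not entailed — 'awkwardly' adds information not in the original event.
(e) Not entailed — the narrative places the melting before the polishing, not after.
(f) Entailed — the narrative places the melting before the polishing.

(c), (f)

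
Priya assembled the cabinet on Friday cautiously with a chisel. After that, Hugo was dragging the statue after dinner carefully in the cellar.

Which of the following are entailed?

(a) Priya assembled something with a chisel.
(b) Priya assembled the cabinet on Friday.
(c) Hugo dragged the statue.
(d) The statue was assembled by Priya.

(a) Entailed — dropping 'cautiously', 'on Friday' and generalizing the patient leaves a sub-description the original still satisfies.
(b) Entailed — dropping 'cautiously', 'with a chisel' leaves a sub-description the original still satisfies.
(c) Entailed — 'drag' is an activity; 'was dragging' entails that some dragging happened, so 'dragged' holds.
(d) Not entailed — Priya assembled the cabinet, not the statue; the statue belongs to the dragging event.

(a), (b), (c)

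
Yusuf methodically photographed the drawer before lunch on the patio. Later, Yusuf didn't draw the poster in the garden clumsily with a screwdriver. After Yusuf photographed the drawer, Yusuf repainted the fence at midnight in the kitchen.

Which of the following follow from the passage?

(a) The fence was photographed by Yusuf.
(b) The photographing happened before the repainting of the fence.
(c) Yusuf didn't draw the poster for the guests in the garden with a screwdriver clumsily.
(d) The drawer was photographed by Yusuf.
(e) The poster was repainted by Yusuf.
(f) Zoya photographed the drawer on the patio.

(b), (c), (d)

(a) Not entailed — Yusuf photographed the drawer, not the fence; the fence belongs to the repainting event.
(b) Entailed — the narrative places the photographing before the repainting.
(c) Entailed — under negation, adding a further restriction is entailed: if no such drawing event occurred, none occurred for the guests either.
(d) Entailed — this follows by dropping conjuncts from the photographing event's description.
(e) Not entailed — Yusuf repainted the fence, not the poster; the poster belongs to the drawing event.
(f) Not entailed — the passage has Yusuf photographing the drawer, not Zoya.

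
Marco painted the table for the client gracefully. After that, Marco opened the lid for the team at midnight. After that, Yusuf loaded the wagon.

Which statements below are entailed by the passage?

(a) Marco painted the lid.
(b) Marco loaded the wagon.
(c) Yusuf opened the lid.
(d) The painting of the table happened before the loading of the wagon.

(d)

(a) Not entailed — Marco painted the table, not the lid; the lid belongs to the opening event.
(b) Not entailed — the passage has Yusuf loading the wagon, not Marco.
(c) Not entailed — the passage has Marco opening the lid, not Yusuf.
(d) Entailed — the narrative places the painting before the loading.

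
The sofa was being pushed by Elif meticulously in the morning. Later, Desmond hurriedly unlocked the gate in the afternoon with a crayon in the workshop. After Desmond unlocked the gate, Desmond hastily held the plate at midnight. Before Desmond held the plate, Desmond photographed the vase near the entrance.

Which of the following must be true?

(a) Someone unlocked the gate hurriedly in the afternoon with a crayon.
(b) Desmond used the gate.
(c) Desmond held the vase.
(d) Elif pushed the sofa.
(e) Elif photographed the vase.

(a) Entailed — dropping 'in the workshop' and generalizing the agent leaves a sub-description the original still satisfies.
(b) Not entailed — the gate is the patient, not an instrument — Desmond used a crayon.
(c) Not entailed — Desmond held the plate, not the vase; the vase belongs to the photographing event.
(d) Entailed — 'push' is an activity; 'was pushing' entails that some pushing happened, so 'pushed' holds.
(e) Not entailed — the passage has Desmond photographing the vase, not Elif.

(a), (d)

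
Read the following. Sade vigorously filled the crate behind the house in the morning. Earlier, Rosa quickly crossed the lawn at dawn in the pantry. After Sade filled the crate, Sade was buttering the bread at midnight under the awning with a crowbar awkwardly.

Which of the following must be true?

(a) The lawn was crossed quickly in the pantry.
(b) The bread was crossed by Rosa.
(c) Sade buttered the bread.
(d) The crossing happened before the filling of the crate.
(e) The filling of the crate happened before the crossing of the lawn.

(a), (d)

(a) Entailed — the original entails any weakening of itself; this just drops 'at dawn' and generalizes the agent.
(b) Not entailed — Rosa crossed the lawn, not the bread; the bread belongs to the buttering event.
(c) Not entailed — 'was buttering' is progressive on an accomplishment; it does not entail the completed 'buttered'.
(d) Entailed — the narrative places the crossing before the filling.
(e) Not entailed — the narrative places the crossing before the filling, not after.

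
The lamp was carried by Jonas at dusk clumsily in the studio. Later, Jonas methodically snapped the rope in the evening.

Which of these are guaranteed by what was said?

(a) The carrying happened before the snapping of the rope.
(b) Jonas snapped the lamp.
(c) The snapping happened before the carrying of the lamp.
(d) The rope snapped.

(a), (d)

(a) Entailed — the narrative places the carrying before the snapping.
(b) Not entailed — Jonas snapped the rope, not the lamp; the lamp belongs to the carrying event.
(c) Not entailed — the narrative places the carrying before the snapping, not after.
(d) Entailed — 'Jonas snapped the rope' is causative; it entails the inchoative 'the rope snapped'.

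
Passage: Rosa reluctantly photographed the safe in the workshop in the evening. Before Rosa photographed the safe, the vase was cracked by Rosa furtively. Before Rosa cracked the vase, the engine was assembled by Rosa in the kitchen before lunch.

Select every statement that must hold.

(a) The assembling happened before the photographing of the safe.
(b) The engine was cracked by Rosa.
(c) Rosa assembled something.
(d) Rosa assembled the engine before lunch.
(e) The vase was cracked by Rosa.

(a), (c), (d), (e)

(a) Entailed — the narrative places the assembling before the photographing.
(b) Not entailed — Rosa cracked the vase, not the engine; the engine belongs to the assembling event.
(c) Entailed — dropping 'in the kitchen', 'before lunch' and generalizing the patient leaves a sub-description the original still satisfies.
(d) Entailed — dropping 'in the kitchen' leaves a sub-description the original still satisfies.
(e) Entailed — this follows by dropping conjuncts from the cracking event's description.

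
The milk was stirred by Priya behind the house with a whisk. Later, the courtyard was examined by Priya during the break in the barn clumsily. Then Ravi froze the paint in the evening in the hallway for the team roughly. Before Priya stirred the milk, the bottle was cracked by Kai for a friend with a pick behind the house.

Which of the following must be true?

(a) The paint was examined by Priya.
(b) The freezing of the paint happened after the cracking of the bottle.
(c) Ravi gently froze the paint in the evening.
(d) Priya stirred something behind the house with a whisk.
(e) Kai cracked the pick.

(a) Not entailed — Priya examined the courtyard, not the paint; the paint belongs to the freezing event.
(b) Entailed — the narrative places the cracking before the freezing.
(c) Not entailed — 'gently' adds a manner not in (and inconsistent with) the original.
(d) Entailed — this follows by dropping conjuncts from the stirring event's description.
(e) Not entailed — the pick is the instrument, not what was cracked.

(b), (d)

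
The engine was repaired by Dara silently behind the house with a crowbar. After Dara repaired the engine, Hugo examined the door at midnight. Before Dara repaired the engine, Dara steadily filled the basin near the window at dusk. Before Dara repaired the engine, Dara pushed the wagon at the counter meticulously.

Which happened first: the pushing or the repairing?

The connectives place the pushing before the repairing.

the pushing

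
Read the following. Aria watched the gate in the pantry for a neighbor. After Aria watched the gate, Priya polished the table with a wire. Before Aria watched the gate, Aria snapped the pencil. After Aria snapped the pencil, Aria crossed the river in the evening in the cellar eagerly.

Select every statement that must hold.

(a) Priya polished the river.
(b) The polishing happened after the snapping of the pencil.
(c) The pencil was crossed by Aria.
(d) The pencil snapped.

(b), (d)

(a) Not entailed — Priya polished the table, not the river; the river belongs to the crossing event.
(b) Entailed — the narrative places the snapping before the polishing.
(c) Not entailed — Aria crossed the river, not the pencil; the pencil belongs to the snapping event.
(d) Entailed — 'Aria snapped the pencil' is causative; it entails the inchoative 'the pencil snapped'.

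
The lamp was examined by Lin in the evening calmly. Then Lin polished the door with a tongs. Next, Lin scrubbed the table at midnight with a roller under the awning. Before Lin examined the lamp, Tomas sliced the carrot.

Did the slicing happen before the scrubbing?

The narrative orders the slicing before the scrubbing.

yes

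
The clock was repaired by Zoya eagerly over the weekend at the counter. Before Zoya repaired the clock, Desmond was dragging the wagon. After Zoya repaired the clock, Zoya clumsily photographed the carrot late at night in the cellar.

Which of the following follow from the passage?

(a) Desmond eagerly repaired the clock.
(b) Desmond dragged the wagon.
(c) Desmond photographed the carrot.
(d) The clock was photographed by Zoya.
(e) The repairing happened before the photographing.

(b), (e)

(a) Not entailed — the passage has Zoya repairing the clock, not Desmond.
(b) Entailed — 'drag' is an activity; 'was dragging' entails that some dragging happened, so 'dragged' holds.
(c) Not entailed — the passage has Zoya photographing the carrot, not Desmond.
(d) Not entailed — Zoya photographed the carrot, not the clock; the clock belongs to the repairing event.
(e) Entailed — the narrative places the repairing before the photographing.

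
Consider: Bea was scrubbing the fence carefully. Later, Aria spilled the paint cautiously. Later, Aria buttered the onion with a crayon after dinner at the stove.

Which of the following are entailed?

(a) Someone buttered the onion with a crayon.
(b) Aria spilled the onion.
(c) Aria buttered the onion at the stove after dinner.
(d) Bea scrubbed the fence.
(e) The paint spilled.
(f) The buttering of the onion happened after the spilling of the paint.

(a) Entailed — dropping 'after dinner', 'at the stove' and generalizing the agent leaves a sub-description the original still satisfies.
(b) Not entailed — Aria spilled the paint, not the onion; the onion belongs to the buttering event.
(c) Entailed — this follows by dropping conjuncts from the buttering event's description.
(d) Entailed — 'scrub' is an activity; 'was scrubbing' entails that some scrubbing happened, so 'scrubbed' holds.
(e) Entailed — 'Aria spilled the paint' is causative; it entails the inchoative 'the paint spilled'.
(f) Entailed — the narrative places the spilling before the buttering.

(a), (c), (d), (e), (f)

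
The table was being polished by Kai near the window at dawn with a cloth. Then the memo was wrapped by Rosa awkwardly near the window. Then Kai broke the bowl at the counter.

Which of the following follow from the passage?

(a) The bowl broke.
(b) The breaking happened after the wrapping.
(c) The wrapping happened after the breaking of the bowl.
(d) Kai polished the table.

(a), (b), (d)

(a) Entailed — 'Kai broke the bowl' is causative; it entails the inchoative 'the bowl broke'.
(b) Entailed — the narrative places the wrapping before the breaking.
(c) Not entailed — the narrative places the wrapping before the breaking, not after.
(d) Entailed — 'polish' is an activity; 'was polishing' entails that some polishing happened, so 'polished' holds.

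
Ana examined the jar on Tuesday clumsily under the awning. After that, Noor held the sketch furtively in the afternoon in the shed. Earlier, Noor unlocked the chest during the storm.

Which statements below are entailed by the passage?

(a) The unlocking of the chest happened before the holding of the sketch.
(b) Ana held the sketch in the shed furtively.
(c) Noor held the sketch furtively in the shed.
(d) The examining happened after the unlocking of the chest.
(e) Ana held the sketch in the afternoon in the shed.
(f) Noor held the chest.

(a), (c)

(a) Entailed — the narrative places the unlocking before the holding.
(b) Not entailed — the passage has Noor holding the sketch, not Ana.
(c) Entailed — the original entails any weakening of itself; this just drops 'in the afternoon'.
(d) Not entailed — the narrative doesn't order the unlocking relative to the examining.
(e) Not entailed — the passage has Noor holding the sketch, not Ana.
(f) Not entailed — Noor held the sketch, not the chest; the chest belongs to the unlocking event.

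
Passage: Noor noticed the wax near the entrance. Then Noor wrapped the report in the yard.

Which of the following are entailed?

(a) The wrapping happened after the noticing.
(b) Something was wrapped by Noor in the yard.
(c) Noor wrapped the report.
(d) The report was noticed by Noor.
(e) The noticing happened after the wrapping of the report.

(a) Entailed — the narrative places the noticing before the wrapping.
(b) Entailed — this follows by dropping conjuncts from the wrapping event's description.
(c) Entailed — the original entails any weakening of itself; this just drops 'in the yard'.
(d) Not entailed — Noor noticed the wax, not the report; the report belongs to the wrapping event.
(e) Not entailed — the narrative places the noticing before the wrapping, not after.

(a), (b), (c)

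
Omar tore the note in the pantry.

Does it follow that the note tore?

yes

'Omar tore the note' is the causative; it entails the inchoative 'the note tore'.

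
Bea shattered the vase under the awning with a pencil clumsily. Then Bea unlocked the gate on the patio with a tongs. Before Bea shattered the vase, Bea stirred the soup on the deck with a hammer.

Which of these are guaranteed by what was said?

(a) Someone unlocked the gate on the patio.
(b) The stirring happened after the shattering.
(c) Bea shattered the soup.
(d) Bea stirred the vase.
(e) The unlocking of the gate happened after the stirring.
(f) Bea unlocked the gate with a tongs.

(a) Entailed — the original entails any weakening of itself; this just drops 'with a tongs' and generalizes the agent.
(b) Not entailed — the narrative places the stirring before the shattering, not after.
(c) Not entailed — Bea shattered the vase, not the soup; the soup belongs to the stirring event.
(d) Not entailed — Bea stirred the soup, not the vase; the vase belongs to the shattering event.
(e) Entailed — the narrative places the stirring before the unlocking.
(f) Entailed — this follows by dropping conjuncts from the unlocking event's description.

(a), (e), (f)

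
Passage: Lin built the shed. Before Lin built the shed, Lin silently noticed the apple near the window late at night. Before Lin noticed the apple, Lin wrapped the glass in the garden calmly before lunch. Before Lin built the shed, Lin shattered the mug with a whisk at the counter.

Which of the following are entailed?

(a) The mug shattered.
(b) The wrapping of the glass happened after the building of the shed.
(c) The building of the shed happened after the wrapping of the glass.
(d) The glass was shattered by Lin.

(a) Entailed — 'Lin shattered the mug' is causative; it entails the inchoative 'the mug shattered'.
(b) Not entailed — the narrative places the wrapping before the building, not after.
(c) Entailed — the narrative places the wrapping before the building.
(d) Not entailed — Lin shattered the mug, not the glass; the glass belongs to the wrapping event.

(a), (c)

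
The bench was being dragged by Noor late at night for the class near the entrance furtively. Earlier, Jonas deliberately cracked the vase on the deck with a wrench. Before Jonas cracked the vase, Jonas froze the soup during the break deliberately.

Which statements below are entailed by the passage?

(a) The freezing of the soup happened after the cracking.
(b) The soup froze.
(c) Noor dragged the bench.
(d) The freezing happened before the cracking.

(b), (c), (d)

(a) Not entailed — the narrative places the freezing before the cracking, not after.
(b) Entailed — 'Jonas froze the soup' is causative; it entails the inchoative 'the soup froze'.
(c) Entailed — 'drag' is an activity; 'was dragging' entails that some dragging happened, so 'dragged' holds.
(d) Entailed — the narrative places the freezing before the cracking.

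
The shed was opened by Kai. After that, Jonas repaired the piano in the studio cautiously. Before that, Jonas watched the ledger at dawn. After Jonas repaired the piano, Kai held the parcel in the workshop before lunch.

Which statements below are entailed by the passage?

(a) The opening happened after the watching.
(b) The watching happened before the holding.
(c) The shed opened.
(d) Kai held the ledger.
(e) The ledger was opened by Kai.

(a) Not entailed — the narrative doesn't order the watching relative to the opening.
(b) Entailed — the narrative places the watching before the holding.
(c) Entailed — 'Kai opened the shed' is causative; it entails the inchoative 'the shed opened'.
(d) Not entailed — Kai held the parcel, not the ledger; the ledger belongs to the watching event.
(e) Not entailed — Kai opened the shed, not the ledger; the ledger belongs to the watching event.

(b), (c)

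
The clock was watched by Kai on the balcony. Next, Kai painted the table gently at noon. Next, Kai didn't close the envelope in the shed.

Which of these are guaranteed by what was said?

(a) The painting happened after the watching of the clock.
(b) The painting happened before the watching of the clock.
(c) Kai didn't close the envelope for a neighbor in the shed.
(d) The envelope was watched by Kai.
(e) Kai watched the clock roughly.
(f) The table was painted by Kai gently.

(a) Entailed — the narrative places the watching before the painting.
(b) Not entailed — the narrative places the watching before the painting, not after.
(c) Entailed — under negation, adding a further restriction is entailed: if no such closing event occurred, none occurred for a neighbor either.
(d) Not entailed — Kai watched the clock, not the envelope; the envelope belongs to the closing event.
(e) Not entailed — 'roughly' adds information not in the original event.
(f) Entailed — the original entails any weakening of itself; this just drops 'at noon'.

(a), (c), (f)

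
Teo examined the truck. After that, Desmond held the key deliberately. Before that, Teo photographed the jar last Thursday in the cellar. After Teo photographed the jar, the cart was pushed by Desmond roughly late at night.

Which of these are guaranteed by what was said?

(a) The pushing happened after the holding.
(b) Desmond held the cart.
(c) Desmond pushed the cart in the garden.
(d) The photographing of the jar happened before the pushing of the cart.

(d)

(a) Not entailed — the narrative doesn't order the holding relative to the pushing.
(b) Not entailed — Desmond held the key, not the cart; the cart belongs to the pushing event.
(c) Not entailed — 'in the garden' adds information not in the original event.
(d) Entailed — the narrative places the photographing before the pushing.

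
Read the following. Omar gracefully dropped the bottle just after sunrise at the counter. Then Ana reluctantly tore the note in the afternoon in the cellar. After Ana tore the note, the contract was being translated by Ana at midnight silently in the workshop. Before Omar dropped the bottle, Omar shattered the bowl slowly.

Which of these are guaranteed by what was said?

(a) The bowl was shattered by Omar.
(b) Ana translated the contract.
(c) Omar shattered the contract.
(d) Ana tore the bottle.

(a) Entailed — every conjunct here is already in the original shattering event.
(b) Not entailed — 'was translating' is progressive on an accomplishment; it does not entail the completed 'translated'.
(c) Not entailed — Omar shattered the bowl, not the contract; the contract belongs to the translating event.
(d) Not entailed — Ana tore the note, not the bottle; the bottle belongs to the dropping event.

(a)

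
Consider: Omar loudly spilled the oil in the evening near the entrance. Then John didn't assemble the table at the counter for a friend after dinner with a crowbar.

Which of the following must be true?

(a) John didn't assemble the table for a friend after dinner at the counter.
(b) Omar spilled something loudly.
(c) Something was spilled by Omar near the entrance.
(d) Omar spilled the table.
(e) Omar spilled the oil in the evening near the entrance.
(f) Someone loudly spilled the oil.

(b), (c), (e), (f)

(a) Not entailed — dropping 'with a crowbar' under negation is not valid — the original leaves open that John assembled the table some other way.
(b) Entailed — dropping 'near the entrance', 'in the evening' and generalizing the patient leaves a sub-description the original still satisfies.
(c) Entailed — dropping 'in the evening', 'loudly' and generalizing the patient leaves a sub-description the original still satisfies.
(d) Not entailed — Omar spilled the oil, not the table; the table belongs to the assembling event.
(e) Entailed — the original entails any weakening of itself; this just drops 'loudly'.
(f) Entailed — every conjunct here is already in the original spilling event.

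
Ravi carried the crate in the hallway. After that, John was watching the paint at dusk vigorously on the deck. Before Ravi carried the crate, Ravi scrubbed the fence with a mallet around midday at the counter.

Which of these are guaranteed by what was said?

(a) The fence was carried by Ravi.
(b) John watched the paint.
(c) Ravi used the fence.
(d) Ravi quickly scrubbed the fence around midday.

(a) Not entailed — Ravi carried the crate, not the fence; the fence belongs to the scrubbing event.
(b) Entailed — 'watch' is an activity; 'was watching' entails that some watching happened, so 'watched' holds.
(c) Not entailed — the fence is the patient, not an instrument — Ravi used a mallet.
(d) Not entailed — 'quickly' adds information not in the original event.

(b)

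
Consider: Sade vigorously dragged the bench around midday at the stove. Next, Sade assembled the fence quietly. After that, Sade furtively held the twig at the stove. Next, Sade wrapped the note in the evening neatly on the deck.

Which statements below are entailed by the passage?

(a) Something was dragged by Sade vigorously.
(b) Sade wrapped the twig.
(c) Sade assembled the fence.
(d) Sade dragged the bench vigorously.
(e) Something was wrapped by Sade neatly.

(a) Entailed — dropping 'around midday', 'at the stove' and generalizing the patient leaves a sub-description the original still satisfies.
(b) Not entailed — Sade wrapped the note, not the twig; the twig belongs to the holding event.
(c) Entailed — dropping 'quietly' leaves a sub-description the original still satisfies.
(d) Entailed — the original entails any weakening of itself; this just drops 'around midday', 'at the stove'.
(e) Entailed — the original entails any weakening of itself; this just drops 'on the deck', 'in the evening' and generalizes the patient.

(a), (c), (d), (e)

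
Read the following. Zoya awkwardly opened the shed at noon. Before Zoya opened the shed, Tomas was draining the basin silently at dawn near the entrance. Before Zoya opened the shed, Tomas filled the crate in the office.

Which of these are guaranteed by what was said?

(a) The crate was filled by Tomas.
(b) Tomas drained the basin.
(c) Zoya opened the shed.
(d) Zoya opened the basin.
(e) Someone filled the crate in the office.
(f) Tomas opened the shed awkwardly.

(a) Entailed — this follows by dropping conjuncts from the filling event's description.
(b) Not entailed — 'was draining' is progressive on an accomplishment; it does not entail the completed 'drained'.
(c) Entailed — every conjunct here is already in the original opening event.
(d) Not entailed — Zoya opened the shed, not the basin; the basin belongs to the draining event.
(e) Entailed — the original entails any weakening of itself; this just generalizes the agent.
(f) Not entailed — the passage has Zoya opening the shed, not Tomas.

(a), (c), (e)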